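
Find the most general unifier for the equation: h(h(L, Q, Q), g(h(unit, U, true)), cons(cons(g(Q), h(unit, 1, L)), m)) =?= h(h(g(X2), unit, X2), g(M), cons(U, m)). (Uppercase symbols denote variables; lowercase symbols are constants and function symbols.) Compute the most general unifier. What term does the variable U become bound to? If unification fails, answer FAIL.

cons(g(unit), h(unit, 1, g(unit)))

Decompose h/3: h(L, Q, Q) =?= h(g(X2), unit, X2),  g(h(unit, U, true)) =?= g(M),  cons(cons(g(Q), h(unit, 1, L)), m) =?= cons(U, m).
Decompose h/3: L =?= g(X2),  Q =?= unit,  Q =?= X2.
Bind L := g(X2); substituting into the one remaining equation that mentions L gives: cons(cons(g(Q), h(unit, 1, g(X2))), m) =?= cons(U, m).
Bind Q := unit; substituting into the 2 remaining equations that mention Q gives: unit =?= X2,  cons(cons(g(unit), h(unit, 1, g(X2))), m) =?= cons(U, m).
Bind X2 := unit; substituting into the one remaining equation that mentions X2 gives: cons(cons(g(unit), h(unit, 1, g(unit))), m) =?= cons(U, m). Substituting into the earlier binding gives L := g(unit).
Decompose g/1: h(unit, U, true) =?= M.
Bind M := h(unit, U, true); no other remaining equation mentions M.
Decompose cons/2: cons(g(unit), h(unit, 1, g(unit))) =?= U,  m =?= m.
Bind U := cons(g(unit), h(unit, 1, g(unit))); no other remaining equation mentions U. Substituting into the earlier binding gives M := h(unit, cons(g(unit), h(unit, 1, g(unit))), true).
Delete trivial equation m =?= m.
MGU = { L -> g(unit), Q -> unit, X2 -> unit, M -> h(unit, cons(g(unit), h(unit, 1, g(unit))), true), U -> cons(g(unit), h(unit, 1, g(unit))) }, so U -> cons(g(unit), h(unit, 1, g(unit))).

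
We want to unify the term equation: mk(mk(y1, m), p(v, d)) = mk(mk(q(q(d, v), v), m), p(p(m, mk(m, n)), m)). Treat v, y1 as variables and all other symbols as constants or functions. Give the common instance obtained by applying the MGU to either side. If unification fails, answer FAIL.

FAIL

Decompose mk/2: mk(y1, m) = mk(q(q(d, v), v), m),  p(v, d) = p(p(m, mk(m, n)), m).
Decompose mk/2: y1 = q(q(d, v), v),  m = m.
Bind y1 := q(q(d, v), v); no other remaining equation mentions y1.
Delete trivial equation m = m.
Decompose p/2: v = p(m, mk(m, n)),  d = m.
Bind v := p(m, mk(m, n)); no other remaining equation mentions v. Substituting into the earlier binding gives y1 := q(q(d, p(m, mk(m, n))), p(m, mk(m, n))).
Clash: constants d and m differ; no unifier exists.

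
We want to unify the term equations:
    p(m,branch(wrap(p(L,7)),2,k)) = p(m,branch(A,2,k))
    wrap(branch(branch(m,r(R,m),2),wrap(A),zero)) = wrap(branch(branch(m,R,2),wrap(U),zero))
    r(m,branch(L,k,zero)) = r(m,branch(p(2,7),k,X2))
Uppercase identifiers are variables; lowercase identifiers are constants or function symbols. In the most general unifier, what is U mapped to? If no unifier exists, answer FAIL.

FAIL

Decompose p/2: m = m,  branch(wrap(p(L,7)),2,k) = branch(A,2,k).
Delete trivial equation m = m.
Decompose branch/3: wrap(p(L,7)) = A,  2 = 2,  k = k.
Bind A := wrap(p(L,7)); substituting into the one remaining equation that mentions A gives: wrap(branch(branch(m,r(R,m),2),wrap(wrap(p(L,7))),zero)) = wrap(branch(branch(m,R,2),wrap(U),zero)).
Delete trivial equation 2 = 2.
Delete trivial equation k = k.
Decompose wrap/1: branch(branch(m,r(R,m),2),wrap(wrap(p(L,7))),zero) = branch(branch(m,R,2),wrap(U),zero).
Decompose branch/3: branch(m,r(R,m),2) = branch(m,R,2),  wrap(wrap(p(L,7))) = wrap(U),  zero = zero.
Decompose branch/3: m = m,  r(R,m) = R,  2 = 2.
Delete trivial equation m = m.
Occurs check fails: R occurs in r(R,m); the equation R = r(R,m) has no finite solution.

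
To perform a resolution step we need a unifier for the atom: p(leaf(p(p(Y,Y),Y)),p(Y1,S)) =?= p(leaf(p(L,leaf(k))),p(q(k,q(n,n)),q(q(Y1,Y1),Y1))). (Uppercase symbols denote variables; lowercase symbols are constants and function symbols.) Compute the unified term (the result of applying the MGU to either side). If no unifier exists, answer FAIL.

p(leaf(p(p(leaf(k),leaf(k)),leaf(k))),p(q(k,q(n,n)),q(q(q(k,q(n,n)),q(k,q(n,n))),q(k,q(n,n)))))

Decompose p/2: leaf(p(p(Y,Y),Y)) =?= leaf(p(L,leaf(k))),  p(Y1,S) =?= p(q(k,q(n,n)),q(q(Y1,Y1),Y1)).
Decompose leaf/1: p(p(Y,Y),Y) =?= p(L,leaf(k)).
Decompose p/2: p(Y,Y) =?= L,  Y =?= leaf(k).
Bind L := p(Y,Y); no other remaining equation mentions L.
Bind Y := leaf(k); no other remaining equation mentions Y. Substituting into the earlier binding gives L := p(leaf(k),leaf(k)).
Decompose p/2: Y1 =?= q(k,q(n,n)),  S =?= q(q(Y1,Y1),Y1).
Bind Y1 := q(k,q(n,n)); substituting into the remaining equation gives: S =?= q(q(q(k,q(n,n)),q(k,q(n,n))),q(k,q(n,n))).
Bind S := q(q(q(k,q(n,n)),q(k,q(n,n))),q(k,q(n,n))).
Applying the MGU to either side gives p(leaf(p(p(leaf(k),leaf(k)),leaf(k))),p(q(k,q(n,n)),q(q(q(k,q(n,n)),q(k,q(n,n))),q(k,q(n,n))))).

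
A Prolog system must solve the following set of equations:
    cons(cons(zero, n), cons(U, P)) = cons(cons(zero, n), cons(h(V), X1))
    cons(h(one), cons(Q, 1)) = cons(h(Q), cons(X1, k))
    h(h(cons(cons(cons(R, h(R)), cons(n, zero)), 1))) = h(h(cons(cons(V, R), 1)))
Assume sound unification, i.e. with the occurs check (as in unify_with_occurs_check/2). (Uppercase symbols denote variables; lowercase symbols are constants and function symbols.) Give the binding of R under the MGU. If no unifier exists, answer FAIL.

Decompose cons/2: cons(zero, n) = cons(zero, n),  cons(U, P) = cons(h(V), X1).
Delete trivial equation cons(zero, n) = cons(zero, n).
Decompose cons/2: U = h(V),  P = X1.
Bind U := h(V); no other remaining equation mentions U.
Bind P := X1; no other remaining equation mentions P.
Decompose cons/2: h(one) = h(Q),  cons(Q, 1) = cons(X1, k).
Decompose h/1: one = Q.
Bind Q := one; substituting into the one remaining equation that mentions Q gives: cons(one, 1) = cons(X1, k).
Decompose cons/2: one = X1,  1 = k.
Bind X1 := one; no other remaining equation mentions X1. Substituting into the earlier binding gives P := one.
Clash: constants 1 and k differ; no unifier exists.

FAIL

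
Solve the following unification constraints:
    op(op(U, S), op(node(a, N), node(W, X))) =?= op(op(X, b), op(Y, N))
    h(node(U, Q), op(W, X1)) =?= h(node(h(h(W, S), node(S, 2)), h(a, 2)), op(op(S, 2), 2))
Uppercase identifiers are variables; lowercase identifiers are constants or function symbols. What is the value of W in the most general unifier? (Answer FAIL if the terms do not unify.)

op(b, 2)

Decompose op/2: op(U, S) =?= op(X, b),  op(node(a, N), node(W, X)) =?= op(Y, N).
Decompose op/2: U =?= X,  S =?= b.
Bind U := X; substituting into the one remaining equation that mentions U gives: h(node(X, Q), op(W, X1)) =?= h(node(h(h(W, S), node(S, 2)), h(a, 2)), op(op(S, 2), 2)).
Bind S := b; substituting into the one remaining equation that mentions S gives: h(node(X, Q), op(W, X1)) =?= h(node(h(h(W, b), node(b, 2)), h(a, 2)), op(op(b, 2), 2)).
Decompose op/2: node(a, N) =?= Y,  node(W, X) =?= N.
Bind Y := node(a, N); no other remaining equation mentions Y.
Bind N := node(W, X); no other remaining equation mentions N. Substituting into the earlier binding gives Y := node(a, node(W, X)).
Decompose h/2: node(X, Q) =?= node(h(h(W, b), node(b, 2)), h(a, 2)),  op(W, X1) =?= op(op(b, 2), 2).
Decompose node/2: X =?= h(h(W, b), node(b, 2)),  Q =?= h(a, 2).
Bind X := h(h(W, b), node(b, 2)); no other remaining equation mentions X. Substituting into the earlier bindings gives U := h(h(W, b), node(b, 2)), Y := node(a, node(W, h(h(W, b), node(b, 2)))), N := node(W, h(h(W, b), node(b, 2))).
Bind Q := h(a, 2); no other remaining equation mentions Q.
Decompose op/2: W =?= op(b, 2),  X1 =?= 2.
Bind W := op(b, 2); no other remaining equation mentions W. Substituting into the earlier bindings gives U := h(h(op(b, 2), b), node(b, 2)), Y := node(a, node(op(b, 2), h(h(op(b, 2), b), node(b, 2)))), N := node(op(b, 2), h(h(op(b, 2), b), node(b, 2))), X := h(h(op(b, 2), b), node(b, 2)).
Bind X1 := 2.
MGU = { U -> h(h(op(b, 2), b), node(b, 2)), S -> b, Y -> node(a, node(op(b, 2), h(h(op(b, 2), b), node(b, 2)))), N -> node(op(b, 2), h(h(op(b, 2), b), node(b, 2))), X -> h(h(op(b, 2), b), node(b, 2)), Q -> h(a, 2), W -> op(b, 2), X1 -> 2 }, so W -> op(b, 2).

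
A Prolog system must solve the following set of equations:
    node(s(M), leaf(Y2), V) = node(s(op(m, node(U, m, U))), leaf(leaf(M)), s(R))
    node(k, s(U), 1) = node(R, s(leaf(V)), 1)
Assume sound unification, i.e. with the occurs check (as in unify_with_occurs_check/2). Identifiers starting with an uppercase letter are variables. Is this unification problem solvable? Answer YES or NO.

YES

Decompose node/3: s(M) = s(op(m, node(U, m, U))),  leaf(Y2) = leaf(leaf(M)),  V = s(R).
Decompose s/1: M = op(m, node(U, m, U)).
Bind M := op(m, node(U, m, U)); substituting into the one remaining equation that mentions M gives: leaf(Y2) = leaf(leaf(op(m, node(U, m, U)))).
Decompose leaf/1: Y2 = leaf(op(m, node(U, m, U))).
Bind Y2 := leaf(op(m, node(U, m, U))); no other remaining equation mentions Y2.
Bind V := s(R); substituting into the remaining equation gives: node(k, s(U), 1) = node(R, s(leaf(s(R))), 1).
Decompose node/3: k = R,  s(U) = s(leaf(s(R))),  1 = 1.
Bind R := k; substituting into the one remaining equation that mentions R gives: s(U) = s(leaf(s(k))). Substituting into the earlier binding gives V := s(k).
Decompose s/1: U = leaf(s(k)).
Bind U := leaf(s(k)); no other remaining equation mentions U. Substituting into the earlier bindings gives M := op(m, node(leaf(s(k)), m, leaf(s(k)))), Y2 := leaf(op(m, node(leaf(s(k)), m, leaf(s(k))))).
Delete trivial equation 1 = 1.
No equations remain and no clash or occurs-check failure arose, so a unifier exists.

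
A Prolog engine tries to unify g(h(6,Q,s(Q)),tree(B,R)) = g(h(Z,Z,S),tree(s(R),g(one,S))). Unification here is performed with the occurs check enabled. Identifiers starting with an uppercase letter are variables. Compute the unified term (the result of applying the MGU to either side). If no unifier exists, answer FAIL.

g(h(6,6,s(6)),tree(s(g(one,s(6))),g(one,s(6))))

Decompose g/2: h(6,Q,s(Q)) = h(Z,Z,S),  tree(B,R) = tree(s(R),g(one,S)).
Decompose h/3: 6 = Z,  Q = Z,  s(Q) = S.
Bind Z := 6; substituting into the one remaining equation that mentions Z gives: Q = 6.
Bind Q := 6; substituting into the one remaining equation that mentions Q gives: s(6) = S.
Bind S := s(6); substituting into the remaining equation gives: tree(B,R) = tree(s(R),g(one,s(6))).
Decompose tree/2: B = s(R),  R = g(one,s(6)).
Bind B := s(R); no other remaining equation mentions B.
Bind R := g(one,s(6)). Substituting into the earlier binding gives B := s(g(one,s(6))).
Applying the MGU to either side gives g(h(6,6,s(6)),tree(s(g(one,s(6))),g(one,s(6)))).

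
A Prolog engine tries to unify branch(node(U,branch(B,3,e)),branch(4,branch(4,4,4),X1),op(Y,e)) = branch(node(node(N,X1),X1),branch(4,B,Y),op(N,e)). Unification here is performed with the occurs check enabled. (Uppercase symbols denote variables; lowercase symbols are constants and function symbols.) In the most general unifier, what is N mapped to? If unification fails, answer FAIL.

branch(branch(4,4,4),3,e)

Decompose branch/3: node(U,branch(B,3,e)) = node(node(N,X1),X1),  branch(4,branch(4,4,4),X1) = branch(4,B,Y),  op(Y,e) = op(N,e).
Decompose node/2: U = node(N,X1),  branch(B,3,e) = X1.
Bind U := node(N,X1); no other remaining equation mentions U.
Bind X1 := branch(B,3,e); substituting into the one remaining equation that mentions X1 gives: branch(4,branch(4,4,4),branch(B,3,e)) = branch(4,B,Y). Substituting into the earlier binding gives U := node(N,branch(B,3,e)).
Decompose branch/3: 4 = 4,  branch(4,4,4) = B,  branch(B,3,e) = Y.
Delete trivial equation 4 = 4.
Bind B := branch(4,4,4); substituting into the one remaining equation that mentions B gives: branch(branch(4,4,4),3,e) = Y. Substituting into the earlier bindings gives U := node(N,branch(branch(4,4,4),3,e)), X1 := branch(branch(4,4,4),3,e).
Bind Y := branch(branch(4,4,4),3,e); substituting into the remaining equation gives: op(branch(branch(4,4,4),3,e),e) = op(N,e).
Decompose op/2: branch(branch(4,4,4),3,e) = N,  e = e.
Bind N := branch(branch(4,4,4),3,e); no other remaining equation mentions N. Substituting into the earlier binding gives U := node(branch(branch(4,4,4),3,e),branch(branch(4,4,4),3,e)).
Delete trivial equation e = e.
MGU = { U -> node(branch(branch(4,4,4),3,e),branch(branch(4,4,4),3,e)), X1 -> branch(branch(4,4,4),3,e), B -> branch(4,4,4), Y -> branch(branch(4,4,4),3,e), N -> branch(branch(4,4,4),3,e) }, so N -> branch(branch(4,4,4),3,e).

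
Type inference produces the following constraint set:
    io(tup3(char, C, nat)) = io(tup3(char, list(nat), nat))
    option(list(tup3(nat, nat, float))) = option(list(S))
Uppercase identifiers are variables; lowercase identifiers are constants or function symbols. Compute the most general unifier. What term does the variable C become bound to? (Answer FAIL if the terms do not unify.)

Decompose io/1: tup3(char, C, nat) = tup3(char, list(nat), nat).
Decompose tup3/3: char = char,  C = list(nat),  nat = nat.
Delete trivial equation char = char.
Bind C := list(nat); no other remaining equation mentions C.
Delete trivial equation nat = nat.
Decompose option/1: list(tup3(nat, nat, float)) = list(S).
Decompose list/1: tup3(nat, nat, float) = S.
Bind S := tup3(nat, nat, float).
MGU = { C -> list(nat), S -> tup3(nat, nat, float) }, so C -> list(nat).

list(nat)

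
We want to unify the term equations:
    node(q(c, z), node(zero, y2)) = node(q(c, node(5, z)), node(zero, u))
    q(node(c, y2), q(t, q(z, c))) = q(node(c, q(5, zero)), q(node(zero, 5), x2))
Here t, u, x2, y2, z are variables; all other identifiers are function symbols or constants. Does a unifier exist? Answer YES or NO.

Decompose node/2: q(c, z) = q(c, node(5, z)),  node(zero, y2) = node(zero, u).
Decompose q/2: c = c,  z = node(5, z).
Delete trivial equation c = c.
Occurs check fails: z occurs in node(5, z); the equation z = node(5, z) has no finite solution.

NO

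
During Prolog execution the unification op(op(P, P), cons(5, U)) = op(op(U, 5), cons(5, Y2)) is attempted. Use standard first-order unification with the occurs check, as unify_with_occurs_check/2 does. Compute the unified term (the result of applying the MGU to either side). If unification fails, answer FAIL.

op(op(5, 5), cons(5, 5))

Decompose op/2: op(P, P) = op(U, 5),  cons(5, U) = cons(5, Y2).
Decompose op/2: P = U,  P = 5.
Bind P := U; substituting into the one remaining equation that mentions P gives: U = 5.
Bind U := 5; substituting into the remaining equation gives: cons(5, 5) = cons(5, Y2). Substituting into the earlier binding gives P := 5.
Decompose cons/2: 5 = 5,  5 = Y2.
Delete trivial equation 5 = 5.
Bind Y2 := 5.
Applying the MGU to either side gives op(op(5, 5), cons(5, 5)).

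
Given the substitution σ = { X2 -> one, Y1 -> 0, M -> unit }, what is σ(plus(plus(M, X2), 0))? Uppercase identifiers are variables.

plus(plus(unit, one), 0)

Replace each occurrence of X2 with one.
Replace each occurrence of M with unit.
Result: plus(plus(unit, one), 0).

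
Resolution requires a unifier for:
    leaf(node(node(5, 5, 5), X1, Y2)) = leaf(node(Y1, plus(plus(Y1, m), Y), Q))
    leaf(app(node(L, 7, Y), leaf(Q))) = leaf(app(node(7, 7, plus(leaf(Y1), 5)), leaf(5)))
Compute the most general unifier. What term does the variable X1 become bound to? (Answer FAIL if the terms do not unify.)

plus(plus(node(5, 5, 5), m), plus(leaf(node(5, 5, 5)), 5))

Decompose leaf/1: node(node(5, 5, 5), X1, Y2) = node(Y1, plus(plus(Y1, m), Y), Q).
Decompose node/3: node(5, 5, 5) = Y1,  X1 = plus(plus(Y1, m), Y),  Y2 = Q.
Bind Y1 := node(5, 5, 5); substituting into the 2 remaining equations that mention Y1 gives: X1 = plus(plus(node(5, 5, 5), m), Y),  leaf(app(node(L, 7, Y), leaf(Q))) = leaf(app(node(7, 7, plus(leaf(node(5, 5, 5)), 5)), leaf(5))).
Bind X1 := plus(plus(node(5, 5, 5), m), Y); no other remaining equation mentions X1.
Bind Y2 := Q; no other remaining equation mentions Y2.
Decompose leaf/1: app(node(L, 7, Y), leaf(Q)) = app(node(7, 7, plus(leaf(node(5, 5, 5)), 5)), leaf(5)).
Decompose app/2: node(L, 7, Y) = node(7, 7, plus(leaf(node(5, 5, 5)), 5)),  leaf(Q) = leaf(5).
Decompose node/3: L = 7,  7 = 7,  Y = plus(leaf(node(5, 5, 5)), 5).
Bind L := 7; no other remaining equation mentions L.
Delete trivial equation 7 = 7.
Bind Y := plus(leaf(node(5, 5, 5)), 5); no other remaining equation mentions Y. Substituting into the earlier binding gives X1 := plus(plus(node(5, 5, 5), m), plus(leaf(node(5, 5, 5)), 5)).
Decompose leaf/1: Q = 5.
Bind Q := 5. Substituting into the earlier binding gives Y2 := 5.
MGU = { Y1 ↦ node(5, 5, 5), X1 ↦ plus(plus(node(5, 5, 5), m), plus(leaf(node(5, 5, 5)), 5)), Y2 ↦ 5, L ↦ 7, Y ↦ plus(leaf(node(5, 5, 5)), 5), Q ↦ 5 }, so X1 ↦ plus(plus(node(5, 5, 5), m), plus(leaf(node(5, 5, 5)), 5)).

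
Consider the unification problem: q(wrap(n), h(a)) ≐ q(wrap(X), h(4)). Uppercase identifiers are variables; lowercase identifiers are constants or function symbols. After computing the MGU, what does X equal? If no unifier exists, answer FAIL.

FAIL

Decompose q/2: wrap(n) ≐ wrap(X),  h(a) ≐ h(4).
Decompose wrap/1: n ≐ X.
Bind X := n; no other remaining equation mentions X.
Decompose h/1: a ≐ 4.
Clash: constants a and 4 differ; no unifier exists.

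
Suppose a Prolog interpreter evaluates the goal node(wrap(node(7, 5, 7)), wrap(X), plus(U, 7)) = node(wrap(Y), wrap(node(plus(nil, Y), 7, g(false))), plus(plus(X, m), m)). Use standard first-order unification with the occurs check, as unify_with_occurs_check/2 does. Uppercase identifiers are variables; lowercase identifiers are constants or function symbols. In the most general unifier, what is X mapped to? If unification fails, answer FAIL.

Decompose node/3: wrap(node(7, 5, 7)) = wrap(Y),  wrap(X) = wrap(node(plus(nil, Y), 7, g(false))),  plus(U, 7) = plus(plus(X, m), m).
Decompose wrap/1: node(7, 5, 7) = Y.
Bind Y := node(7, 5, 7); substituting into the one remaining equation that mentions Y gives: wrap(X) = wrap(node(plus(nil, node(7, 5, 7)), 7, g(false))).
Decompose wrap/1: X = node(plus(nil, node(7, 5, 7)), 7, g(false)).
Bind X := node(plus(nil, node(7, 5, 7)), 7, g(false)); substituting into the remaining equation gives: plus(U, 7) = plus(plus(node(plus(nil, node(7, 5, 7)), 7, g(false)), m), m).
Decompose plus/2: U = plus(node(plus(nil, node(7, 5, 7)), 7, g(false)), m),  7 = m.
Bind U := plus(node(plus(nil, node(7, 5, 7)), 7, g(false)), m); no other remaining equation mentions U.
Clash: constants 7 and m differ; no unifier exists.

FAIL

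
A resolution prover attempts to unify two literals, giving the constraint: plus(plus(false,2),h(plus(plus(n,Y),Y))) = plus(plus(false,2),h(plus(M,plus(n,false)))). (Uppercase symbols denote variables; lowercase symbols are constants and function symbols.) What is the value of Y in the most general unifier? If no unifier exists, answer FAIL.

plus(n,false)

Decompose plus/2: plus(false,2) = plus(false,2),  h(plus(plus(n,Y),Y)) = h(plus(M,plus(n,false))).
Delete trivial equation plus(false,2) = plus(false,2).
Decompose h/1: plus(plus(n,Y),Y) = plus(M,plus(n,false)).
Decompose plus/2: plus(n,Y) = M,  Y = plus(n,false).
Bind M := plus(n,Y); no other remaining equation mentions M.
Bind Y := plus(n,false). Substituting into the earlier binding gives M := plus(n,plus(n,false)).
MGU = { M := plus(n,plus(n,false)), Y := plus(n,false) }, so Y := plus(n,false).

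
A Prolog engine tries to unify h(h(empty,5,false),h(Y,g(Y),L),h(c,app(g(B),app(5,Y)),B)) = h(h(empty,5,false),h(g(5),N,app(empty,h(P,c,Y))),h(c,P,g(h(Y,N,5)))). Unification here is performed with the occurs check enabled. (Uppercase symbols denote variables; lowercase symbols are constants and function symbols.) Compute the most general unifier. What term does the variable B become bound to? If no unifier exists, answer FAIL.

Decompose h/3: h(empty,5,false) = h(empty,5,false),  h(Y,g(Y),L) = h(g(5),N,app(empty,h(P,c,Y))),  h(c,app(g(B),app(5,Y)),B) = h(c,P,g(h(Y,N,5))).
Delete trivial equation h(empty,5,false) = h(empty,5,false).
Decompose h/3: Y = g(5),  g(Y) = N,  L = app(empty,h(P,c,Y)).
Bind Y := g(5); substituting into the remaining equations gives: g(g(5)) = N,  L = app(empty,h(P,c,g(5))),  h(c,app(g(B),app(5,g(5))),B) = h(c,P,g(h(g(5),N,5))).
Bind N := g(g(5)); substituting into the one remaining equation that mentions N gives: h(c,app(g(B),app(5,g(5))),B) = h(c,P,g(h(g(5),g(g(5)),5))).
Bind L := app(empty,h(P,c,g(5))); no other remaining equation mentions L.
Decompose h/3: c = c,  app(g(B),app(5,g(5))) = P,  B = g(h(g(5),g(g(5)),5)).
Delete trivial equation c = c.
Bind P := app(g(B),app(5,g(5))); no other remaining equation mentions P. Substituting into the earlier binding gives L := app(empty,h(app(g(B),app(5,g(5))),c,g(5))).
Bind B := g(h(g(5),g(g(5)),5)). Substituting into the earlier bindings gives L := app(empty,h(app(g(g(h(g(5),g(g(5)),5))),app(5,g(5))),c,g(5))), P := app(g(g(h(g(5),g(g(5)),5))),app(5,g(5))).
MGU = { Y ↦ g(5), N ↦ g(g(5)), L ↦ app(empty,h(app(g(g(h(g(5),g(g(5)),5))),app(5,g(5))),c,g(5))), P ↦ app(g(g(h(g(5),g(g(5)),5))),app(5,g(5))), B ↦ g(h(g(5),g(g(5)),5)) }, so B ↦ g(h(g(5),g(g(5)),5)).

g(h(g(5),g(g(5)),5))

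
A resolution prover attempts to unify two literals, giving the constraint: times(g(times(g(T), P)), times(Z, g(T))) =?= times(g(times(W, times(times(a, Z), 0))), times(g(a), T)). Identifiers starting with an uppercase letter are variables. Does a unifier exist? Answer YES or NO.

NO

Decompose times/2: g(times(g(T), P)) =?= g(times(W, times(times(a, Z), 0))),  times(Z, g(T)) =?= times(g(a), T).
Decompose g/1: times(g(T), P) =?= times(W, times(times(a, Z), 0)).
Decompose times/2: g(T) =?= W,  P =?= times(times(a, Z), 0).
Bind W := g(T); no other remaining equation mentions W.
Bind P := times(times(a, Z), 0); no other remaining equation mentions P.
Decompose times/2: Z =?= g(a),  g(T) =?= T.
Bind Z := g(a); no other remaining equation mentions Z. Substituting into the earlier binding gives P := times(times(a, g(a)), 0).
Occurs check fails: T occurs in g(T); the equation T =?= g(T) has no finite solution.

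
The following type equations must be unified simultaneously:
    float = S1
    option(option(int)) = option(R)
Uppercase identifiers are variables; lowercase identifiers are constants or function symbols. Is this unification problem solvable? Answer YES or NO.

Bind S1 := float; no other remaining equation mentions S1.
Decompose option/1: option(int) = R.
Bind R := option(int).
No equations remain and no clash or occurs-check failure arose, so a unifier exists.

YES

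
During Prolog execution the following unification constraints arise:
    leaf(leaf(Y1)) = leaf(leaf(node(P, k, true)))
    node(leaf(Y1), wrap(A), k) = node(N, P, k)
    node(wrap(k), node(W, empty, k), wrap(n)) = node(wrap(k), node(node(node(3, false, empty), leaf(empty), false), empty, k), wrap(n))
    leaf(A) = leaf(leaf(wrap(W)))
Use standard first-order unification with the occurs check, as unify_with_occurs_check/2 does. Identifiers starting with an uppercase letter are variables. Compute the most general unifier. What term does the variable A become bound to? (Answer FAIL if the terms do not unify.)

Decompose leaf/1: leaf(Y1) = leaf(node(P, k, true)).
Decompose leaf/1: Y1 = node(P, k, true).
Bind Y1 := node(P, k, true); substituting into the one remaining equation that mentions Y1 gives: node(leaf(node(P, k, true)), wrap(A), k) = node(N, P, k).
Decompose node/3: leaf(node(P, k, true)) = N,  wrap(A) = P,  k = k.
Bind N := leaf(node(P, k, true)); no other remaining equation mentions N.
Bind P := wrap(A); no other remaining equation mentions P. Substituting into the earlier bindings gives Y1 := node(wrap(A), k, true), N := leaf(node(wrap(A), k, true)).
Delete trivial equation k = k.
Decompose node/3: wrap(k) = wrap(k),  node(W, empty, k) = node(node(node(3, false, empty), leaf(empty), false), empty, k),  wrap(n) = wrap(n).
Delete trivial equation wrap(k) = wrap(k).
Decompose node/3: W = node(node(3, false, empty), leaf(empty), false),  empty = empty,  k = k.
Bind W := node(node(3, false, empty), leaf(empty), false); substituting into the one remaining equation that mentions W gives: leaf(A) = leaf(leaf(wrap(node(node(3, false, empty), leaf(empty), false)))).
Delete trivial equation empty = empty.
Delete trivial equation k = k.
Delete trivial equation wrap(n) = wrap(n).
Decompose leaf/1: A = leaf(wrap(node(node(3, false, empty), leaf(empty), false))).
Bind A := leaf(wrap(node(node(3, false, empty), leaf(empty), false))). Substituting into the earlier bindings gives Y1 := node(wrap(leaf(wrap(node(node(3, false, empty), leaf(empty), false)))), k, true), N := leaf(node(wrap(leaf(wrap(node(node(3, false, empty), leaf(empty), false)))), k, true)), P := wrap(leaf(wrap(node(node(3, false, empty), leaf(empty), false)))).
MGU = { Y1 ↦ node(wrap(leaf(wrap(node(node(3, false, empty), leaf(empty), false)))), k, true), N ↦ leaf(node(wrap(leaf(wrap(node(node(3, false, empty), leaf(empty), false)))), k, true)), P ↦ wrap(leaf(wrap(node(node(3, false, empty), leaf(empty), false)))), W ↦ node(node(3, false, empty), leaf(empty), false), A ↦ leaf(wrap(node(node(3, false, empty), leaf(empty), false))) }, so A ↦ leaf(wrap(node(node(3, false, empty), leaf(empty), false))).

leaf(wrap(node(node(3, false, empty), leaf(empty), false)))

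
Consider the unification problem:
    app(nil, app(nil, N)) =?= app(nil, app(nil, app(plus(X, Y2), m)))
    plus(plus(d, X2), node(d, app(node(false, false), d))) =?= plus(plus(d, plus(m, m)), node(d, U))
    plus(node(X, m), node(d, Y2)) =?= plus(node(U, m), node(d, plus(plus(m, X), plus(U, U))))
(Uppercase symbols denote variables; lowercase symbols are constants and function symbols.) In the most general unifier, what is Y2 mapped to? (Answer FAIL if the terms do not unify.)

plus(plus(m, app(node(false, false), d)), plus(app(node(false, false), d), app(node(false, false), d)))

Decompose app/2: nil =?= nil,  app(nil, N) =?= app(nil, app(plus(X, Y2), m)).
Delete trivial equation nil =?= nil.
Decompose app/2: nil =?= nil,  N =?= app(plus(X, Y2), m).
Delete trivial equation nil =?= nil.
Bind N := app(plus(X, Y2), m); no other remaining equation mentions N.
Decompose plus/2: plus(d, X2) =?= plus(d, plus(m, m)),  node(d, app(node(false, false), d)) =?= node(d, U).
Decompose plus/2: d =?= d,  X2 =?= plus(m, m).
Delete trivial equation d =?= d.
Bind X2 := plus(m, m); no other remaining equation mentions X2.
Decompose node/2: d =?= d,  app(node(false, false), d) =?= U.
Delete trivial equation d =?= d.
Bind U := app(node(false, false), d); substituting into the remaining equation gives: plus(node(X, m), node(d, Y2)) =?= plus(node(app(node(false, false), d), m), node(d, plus(plus(m, X), plus(app(node(false, false), d), app(node(false, false), d))))).
Decompose plus/2: node(X, m) =?= node(app(node(false, false), d), m),  node(d, Y2) =?= node(d, plus(plus(m, X), plus(app(node(false, false), d), app(node(false, false), d)))).
Decompose node/2: X =?= app(node(false, false), d),  m =?= m.
Bind X := app(node(false, false), d); substituting into the one remaining equation that mentions X gives: node(d, Y2) =?= node(d, plus(plus(m, app(node(false, false), d)), plus(app(node(false, false), d), app(node(false, false), d)))). Substituting into the earlier binding gives N := app(plus(app(node(false, false), d), Y2), m).
Delete trivial equation m =?= m.
Decompose node/2: d =?= d,  Y2 =?= plus(plus(m, app(node(false, false), d)), plus(app(node(false, false), d), app(node(false, false), d))).
Delete trivial equation d =?= d.
Bind Y2 := plus(plus(m, app(node(false, false), d)), plus(app(node(false, false), d), app(node(false, false), d))). Substituting into the earlier binding gives N := app(plus(app(node(false, false), d), plus(plus(m, app(node(false, false), d)), plus(app(node(false, false), d), app(node(false, false), d)))), m).
MGU = { N ↦ app(plus(app(node(false, false), d), plus(plus(m, app(node(false, false), d)), plus(app(node(false, false), d), app(node(false, false), d)))), m), X2 ↦ plus(m, m), U ↦ app(node(false, false), d), X ↦ app(node(false, false), d), Y2 ↦ plus(plus(m, app(node(false, false), d)), plus(app(node(false, false), d), app(node(false, false), d))) }, so Y2 ↦ plus(plus(m, app(node(false, false), d)), plus(app(node(false, false), d), app(node(false, false), d))).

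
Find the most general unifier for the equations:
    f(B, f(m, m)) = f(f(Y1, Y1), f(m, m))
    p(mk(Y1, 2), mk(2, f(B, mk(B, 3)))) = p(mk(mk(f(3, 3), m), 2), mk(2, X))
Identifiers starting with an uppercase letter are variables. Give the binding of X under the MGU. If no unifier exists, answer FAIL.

Decompose f/2: B = f(Y1, Y1),  f(m, m) = f(m, m).
Bind B := f(Y1, Y1); substituting into the one remaining equation that mentions B gives: p(mk(Y1, 2), mk(2, f(f(Y1, Y1), mk(f(Y1, Y1), 3)))) = p(mk(mk(f(3, 3), m), 2), mk(2, X)).
Delete trivial equation f(m, m) = f(m, m).
Decompose p/2: mk(Y1, 2) = mk(mk(f(3, 3), m), 2),  mk(2, f(f(Y1, Y1), mk(f(Y1, Y1), 3))) = mk(2, X).
Decompose mk/2: Y1 = mk(f(3, 3), m),  2 = 2.
Bind Y1 := mk(f(3, 3), m); substituting into the one remaining equation that mentions Y1 gives: mk(2, f(f(mk(f(3, 3), m), mk(f(3, 3), m)), mk(f(mk(f(3, 3), m), mk(f(3, 3), m)), 3))) = mk(2, X). Substituting into the earlier binding gives B := f(mk(f(3, 3), m), mk(f(3, 3), m)).
Delete trivial equation 2 = 2.
Decompose mk/2: 2 = 2,  f(f(mk(f(3, 3), m), mk(f(3, 3), m)), mk(f(mk(f(3, 3), m), mk(f(3, 3), m)), 3)) = X.
Delete trivial equation 2 = 2.
Bind X := f(f(mk(f(3, 3), m), mk(f(3, 3), m)), mk(f(mk(f(3, 3), m), mk(f(3, 3), m)), 3)).
MGU = { B := f(mk(f(3, 3), m), mk(f(3, 3), m)), Y1 := mk(f(3, 3), m), X := f(f(mk(f(3, 3), m), mk(f(3, 3), m)), mk(f(mk(f(3, 3), m), mk(f(3, 3), m)), 3)) }, so X := f(f(mk(f(3, 3), m), mk(f(3, 3), m)), mk(f(mk(f(3, 3), m), mk(f(3, 3), m)), 3)).

f(f(mk(f(3, 3), m), mk(f(3, 3), m)), mk(f(mk(f(3, 3), m), mk(f(3, 3), m)), 3))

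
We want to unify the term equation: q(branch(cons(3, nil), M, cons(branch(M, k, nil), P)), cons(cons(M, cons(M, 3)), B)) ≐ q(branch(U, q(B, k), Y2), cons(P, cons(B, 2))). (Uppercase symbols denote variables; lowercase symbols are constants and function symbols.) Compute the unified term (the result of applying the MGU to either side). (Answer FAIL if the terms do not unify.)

FAIL

Decompose q/2: branch(cons(3, nil), M, cons(branch(M, k, nil), P)) ≐ branch(U, q(B, k), Y2),  cons(cons(M, cons(M, 3)), B) ≐ cons(P, cons(B, 2)).
Decompose branch/3: cons(3, nil) ≐ U,  M ≐ q(B, k),  cons(branch(M, k, nil), P) ≐ Y2.
Bind U := cons(3, nil); no other remaining equation mentions U.
Bind M := q(B, k); substituting into the remaining equations gives: cons(branch(q(B, k), k, nil), P) ≐ Y2,  cons(cons(q(B, k), cons(q(B, k), 3)), B) ≐ cons(P, cons(B, 2)).
Bind Y2 := cons(branch(q(B, k), k, nil), P); no other remaining equation mentions Y2.
Decompose cons/2: cons(q(B, k), cons(q(B, k), 3)) ≐ P,  B ≐ cons(B, 2).
Bind P := cons(q(B, k), cons(q(B, k), 3)); no other remaining equation mentions P. Substituting into the earlier binding gives Y2 := cons(branch(q(B, k), k, nil), cons(q(B, k), cons(q(B, k), 3))).
Occurs check fails: B occurs in cons(B, 2); the equation B ≐ cons(B, 2) has no finite solution.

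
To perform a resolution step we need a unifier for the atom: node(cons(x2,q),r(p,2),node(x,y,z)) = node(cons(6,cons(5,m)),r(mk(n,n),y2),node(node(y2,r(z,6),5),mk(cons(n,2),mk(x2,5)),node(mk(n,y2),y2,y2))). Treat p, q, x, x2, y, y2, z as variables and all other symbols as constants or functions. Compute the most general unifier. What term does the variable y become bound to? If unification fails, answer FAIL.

mk(cons(n,2),mk(6,5))

Decompose node/3: cons(x2,q) = cons(6,cons(5,m)),  r(p,2) = r(mk(n,n),y2),  node(x,y,z) = node(node(y2,r(z,6),5),mk(cons(n,2),mk(x2,5)),node(mk(n,y2),y2,y2)).
Decompose cons/2: x2 = 6,  q = cons(5,m).
Bind x2 := 6; substituting into the one remaining equation that mentions x2 gives: node(x,y,z) = node(node(y2,r(z,6),5),mk(cons(n,2),mk(6,5)),node(mk(n,y2),y2,y2)).
Bind q := cons(5,m); no other remaining equation mentions q.
Decompose r/2: p = mk(n,n),  2 = y2.
Bind p := mk(n,n); no other remaining equation mentions p.
Bind y2 := 2; substituting into the remaining equation gives: node(x,y,z) = node(node(2,r(z,6),5),mk(cons(n,2),mk(6,5)),node(mk(n,2),2,2)).
Decompose node/3: x = node(2,r(z,6),5),  y = mk(cons(n,2),mk(6,5)),  z = node(mk(n,2),2,2).
Bind x := node(2,r(z,6),5); no other remaining equation mentions x.
Bind y := mk(cons(n,2),mk(6,5)); no other remaining equation mentions y.
Bind z := node(mk(n,2),2,2). Substituting into the earlier binding gives x := node(2,r(node(mk(n,2),2,2),6),5).
MGU = { x2 -> 6, q -> cons(5,m), p -> mk(n,n), y2 -> 2, x -> node(2,r(node(mk(n,2),2,2),6),5), y -> mk(cons(n,2),mk(6,5)), z -> node(mk(n,2),2,2) }, so y -> mk(cons(n,2),mk(6,5)).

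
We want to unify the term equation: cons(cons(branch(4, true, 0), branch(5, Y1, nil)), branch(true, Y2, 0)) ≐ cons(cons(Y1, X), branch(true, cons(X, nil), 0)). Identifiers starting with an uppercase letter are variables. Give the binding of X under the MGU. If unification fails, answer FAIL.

branch(5, branch(4, true, 0), nil)

Decompose cons/2: cons(branch(4, true, 0), branch(5, Y1, nil)) ≐ cons(Y1, X),  branch(true, Y2, 0) ≐ branch(true, cons(X, nil), 0).
Decompose cons/2: branch(4, true, 0) ≐ Y1,  branch(5, Y1, nil) ≐ X.
Bind Y1 := branch(4, true, 0); substituting into the one remaining equation that mentions Y1 gives: branch(5, branch(4, true, 0), nil) ≐ X.
Bind X := branch(5, branch(4, true, 0), nil); substituting into the remaining equation gives: branch(true, Y2, 0) ≐ branch(true, cons(branch(5, branch(4, true, 0), nil), nil), 0).
Decompose branch/3: true ≐ true,  Y2 ≐ cons(branch(5, branch(4, true, 0), nil), nil),  0 ≐ 0.
Delete trivial equation true ≐ true.
Bind Y2 := cons(branch(5, branch(4, true, 0), nil), nil); no other remaining equation mentions Y2.
Delete trivial equation 0 ≐ 0.
MGU = { Y1 ↦ branch(4, true, 0), X ↦ branch(5, branch(4, true, 0), nil), Y2 ↦ cons(branch(5, branch(4, true, 0), nil), nil) }, so X ↦ branch(5, branch(4, true, 0), nil).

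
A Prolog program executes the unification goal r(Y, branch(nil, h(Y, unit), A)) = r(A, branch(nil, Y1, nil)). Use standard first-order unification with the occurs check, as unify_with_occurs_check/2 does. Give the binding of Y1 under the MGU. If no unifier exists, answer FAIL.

h(nil, unit)

Decompose r/2: Y = A,  branch(nil, h(Y, unit), A) = branch(nil, Y1, nil).
Bind Y := A; substituting into the remaining equation gives: branch(nil, h(A, unit), A) = branch(nil, Y1, nil).
Decompose branch/3: nil = nil,  h(A, unit) = Y1,  A = nil.
Delete trivial equation nil = nil.
Bind Y1 := h(A, unit); no other remaining equation mentions Y1.
Bind A := nil. Substituting into the earlier bindings gives Y := nil, Y1 := h(nil, unit).
MGU = { Y ↦ nil, Y1 ↦ h(nil, unit), A ↦ nil }, so Y1 ↦ h(nil, unit).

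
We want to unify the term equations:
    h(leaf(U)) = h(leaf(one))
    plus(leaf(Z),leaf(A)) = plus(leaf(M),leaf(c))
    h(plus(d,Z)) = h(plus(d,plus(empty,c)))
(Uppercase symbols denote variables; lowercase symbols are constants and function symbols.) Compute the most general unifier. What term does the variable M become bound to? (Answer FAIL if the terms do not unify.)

plus(empty,c)

Decompose h/1: leaf(U) = leaf(one).
Decompose leaf/1: U = one.
Bind U := one; no other remaining equation mentions U.
Decompose plus/2: leaf(Z) = leaf(M),  leaf(A) = leaf(c).
Decompose leaf/1: Z = M.
Bind Z := M; substituting into the one remaining equation that mentions Z gives: h(plus(d,M)) = h(plus(d,plus(empty,c))).
Decompose leaf/1: A = c.
Bind A := c; no other remaining equation mentions A.
Decompose h/1: plus(d,M) = plus(d,plus(empty,c)).
Decompose plus/2: d = d,  M = plus(empty,c).
Delete trivial equation d = d.
Bind M := plus(empty,c). Substituting into the earlier binding gives Z := plus(empty,c).
MGU = { U := one, Z := plus(empty,c), A := c, M := plus(empty,c) }, so M := plus(empty,c).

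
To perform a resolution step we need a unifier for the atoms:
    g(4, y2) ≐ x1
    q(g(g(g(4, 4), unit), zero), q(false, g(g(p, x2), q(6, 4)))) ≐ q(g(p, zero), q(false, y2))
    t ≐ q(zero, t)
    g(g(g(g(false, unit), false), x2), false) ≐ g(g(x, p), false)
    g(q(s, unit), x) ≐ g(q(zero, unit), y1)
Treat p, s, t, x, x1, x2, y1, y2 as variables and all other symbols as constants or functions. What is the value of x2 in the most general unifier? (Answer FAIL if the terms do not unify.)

Bind x1 := g(4, y2); no other remaining equation mentions x1.
Decompose q/2: g(g(g(4, 4), unit), zero) ≐ g(p, zero),  q(false, g(g(p, x2), q(6, 4))) ≐ q(false, y2).
Decompose g/2: g(g(4, 4), unit) ≐ p,  zero ≐ zero.
Bind p := g(g(4, 4), unit); substituting into the 2 remaining equations that mention p gives: q(false, g(g(g(g(4, 4), unit), x2), q(6, 4))) ≐ q(false, y2),  g(g(g(g(false, unit), false), x2), false) ≐ g(g(x, g(g(4, 4), unit)), false).
Delete trivial equation zero ≐ zero.
Decompose q/2: false ≐ false,  g(g(g(g(4, 4), unit), x2), q(6, 4)) ≐ y2.
Delete trivial equation false ≐ false.
Bind y2 := g(g(g(g(4, 4), unit), x2), q(6, 4)); no other remaining equation mentions y2. Substituting into the earlier binding gives x1 := g(4, g(g(g(g(4, 4), unit), x2), q(6, 4))).
Occurs check fails: t occurs in q(zero, t); the equation t ≐ q(zero, t) has no finite solution.

FAIL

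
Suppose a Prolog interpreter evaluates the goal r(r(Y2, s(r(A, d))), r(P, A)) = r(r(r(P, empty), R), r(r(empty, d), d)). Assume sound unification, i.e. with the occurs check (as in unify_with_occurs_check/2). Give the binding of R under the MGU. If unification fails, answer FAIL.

s(r(d, d))

Decompose r/2: r(Y2, s(r(A, d))) = r(r(P, empty), R),  r(P, A) = r(r(empty, d), d).
Decompose r/2: Y2 = r(P, empty),  s(r(A, d)) = R.
Bind Y2 := r(P, empty); no other remaining equation mentions Y2.
Bind R := s(r(A, d)); no other remaining equation mentions R.
Decompose r/2: P = r(empty, d),  A = d.
Bind P := r(empty, d); no other remaining equation mentions P. Substituting into the earlier binding gives Y2 := r(r(empty, d), empty).
Bind A := d. Substituting into the earlier binding gives R := s(r(d, d)).
MGU = { Y2 ↦ r(r(empty, d), empty), R ↦ s(r(d, d)), P ↦ r(empty, d), A ↦ d }, so R ↦ s(r(d, d)).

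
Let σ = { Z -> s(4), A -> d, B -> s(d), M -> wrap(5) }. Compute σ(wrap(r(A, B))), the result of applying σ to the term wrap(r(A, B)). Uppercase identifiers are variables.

wrap(r(d, s(d)))

Replace each occurrence of A with d.
Replace each occurrence of B with s(d).
Result: wrap(r(d, s(d))).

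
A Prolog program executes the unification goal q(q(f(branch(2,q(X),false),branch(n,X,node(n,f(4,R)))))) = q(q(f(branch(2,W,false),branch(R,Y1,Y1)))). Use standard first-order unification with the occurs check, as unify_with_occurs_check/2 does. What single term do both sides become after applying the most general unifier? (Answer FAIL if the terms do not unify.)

q(q(f(branch(2,q(node(n,f(4,n))),false),branch(n,node(n,f(4,n)),node(n,f(4,n))))))

Decompose q/1: q(f(branch(2,q(X),false),branch(n,X,node(n,f(4,R))))) = q(f(branch(2,W,false),branch(R,Y1,Y1))).
Decompose q/1: f(branch(2,q(X),false),branch(n,X,node(n,f(4,R)))) = f(branch(2,W,false),branch(R,Y1,Y1)).
Decompose f/2: branch(2,q(X),false) = branch(2,W,false),  branch(n,X,node(n,f(4,R))) = branch(R,Y1,Y1).
Decompose branch/3: 2 = 2,  q(X) = W,  false = false.
Delete trivial equation 2 = 2.
Bind W := q(X); no other remaining equation mentions W.
Delete trivial equation false = false.
Decompose branch/3: n = R,  X = Y1,  node(n,f(4,R)) = Y1.
Bind R := n; substituting into the one remaining equation that mentions R gives: node(n,f(4,n)) = Y1.
Bind X := Y1; no other remaining equation mentions X. Substituting into the earlier binding gives W := q(Y1).
Bind Y1 := node(n,f(4,n)). Substituting into the earlier bindings gives W := q(node(n,f(4,n))), X := node(n,f(4,n)).
Applying the MGU to either side gives q(q(f(branch(2,q(node(n,f(4,n))),false),branch(n,node(n,f(4,n)),node(n,f(4,n)))))).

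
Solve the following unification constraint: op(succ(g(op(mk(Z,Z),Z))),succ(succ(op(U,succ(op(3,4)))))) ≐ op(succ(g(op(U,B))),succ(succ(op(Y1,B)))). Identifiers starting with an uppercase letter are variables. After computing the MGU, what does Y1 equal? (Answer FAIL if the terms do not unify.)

mk(succ(op(3,4)),succ(op(3,4)))

Decompose op/2: succ(g(op(mk(Z,Z),Z))) ≐ succ(g(op(U,B))),  succ(succ(op(U,succ(op(3,4))))) ≐ succ(succ(op(Y1,B))).
Decompose succ/1: g(op(mk(Z,Z),Z)) ≐ g(op(U,B)).
Decompose g/1: op(mk(Z,Z),Z) ≐ op(U,B).
Decompose op/2: mk(Z,Z) ≐ U,  Z ≐ B.
Bind U := mk(Z,Z); substituting into the one remaining equation that mentions U gives: succ(succ(op(mk(Z,Z),succ(op(3,4))))) ≐ succ(succ(op(Y1,B))).
Bind Z := B; substituting into the remaining equation gives: succ(succ(op(mk(B,B),succ(op(3,4))))) ≐ succ(succ(op(Y1,B))). Substituting into the earlier binding gives U := mk(B,B).
Decompose succ/1: succ(op(mk(B,B),succ(op(3,4)))) ≐ succ(op(Y1,B)).
Decompose succ/1: op(mk(B,B),succ(op(3,4))) ≐ op(Y1,B).
Decompose op/2: mk(B,B) ≐ Y1,  succ(op(3,4)) ≐ B.
Bind Y1 := mk(B,B); no other remaining equation mentions Y1.
Bind B := succ(op(3,4)). Substituting into the earlier bindings gives U := mk(succ(op(3,4)),succ(op(3,4))), Z := succ(op(3,4)), Y1 := mk(succ(op(3,4)),succ(op(3,4))).
MGU = { U -> mk(succ(op(3,4)),succ(op(3,4))), Z -> succ(op(3,4)), Y1 -> mk(succ(op(3,4)),succ(op(3,4))), B -> succ(op(3,4)) }, so Y1 -> mk(succ(op(3,4)),succ(op(3,4))).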